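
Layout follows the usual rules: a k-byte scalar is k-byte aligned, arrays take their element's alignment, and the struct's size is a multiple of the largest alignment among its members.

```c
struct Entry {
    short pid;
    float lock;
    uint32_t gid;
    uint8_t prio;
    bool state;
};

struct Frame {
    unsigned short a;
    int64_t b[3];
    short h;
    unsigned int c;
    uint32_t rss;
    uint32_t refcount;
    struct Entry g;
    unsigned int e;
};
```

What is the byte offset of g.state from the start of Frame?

Entry: pid at 0 (size 2, align 2) → ends 2; pad 2 to align 4 for lock; lock at 4 (size 4, align 4) → ends 8; gid at 8 (size 4, align 4) → ends 12; prio at 12 (size 1, align 1) → ends 13; state at 13 (size 1, align 1) → ends 14; tail pad 2 to reach multiple of 4; total 16 bytes, alignment 4
a at 0 (size 2, align 2) → ends 2
pad 6 to align 8 for b
b at 8 (size 24, align 8) → ends 32
h at 32 (size 2, align 2) → ends 34
pad 2 to align 4 for c
c at 36 (size 4, align 4) → ends 40
rss at 40 (size 4, align 4) → ends 44
refcount at 44 (size 4, align 4) → ends 48
g at 48 (size 16, align 4) → ends 64
within Entry: state at 13
48 + 13 = 61

61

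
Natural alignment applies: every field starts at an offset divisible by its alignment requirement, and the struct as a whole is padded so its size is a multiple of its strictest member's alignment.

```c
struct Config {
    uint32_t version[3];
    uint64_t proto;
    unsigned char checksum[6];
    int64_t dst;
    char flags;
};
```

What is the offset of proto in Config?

16

@0: version [12B, align 4] → 12
+4 pad (align 8)
@16: proto [8B, align 8] → 24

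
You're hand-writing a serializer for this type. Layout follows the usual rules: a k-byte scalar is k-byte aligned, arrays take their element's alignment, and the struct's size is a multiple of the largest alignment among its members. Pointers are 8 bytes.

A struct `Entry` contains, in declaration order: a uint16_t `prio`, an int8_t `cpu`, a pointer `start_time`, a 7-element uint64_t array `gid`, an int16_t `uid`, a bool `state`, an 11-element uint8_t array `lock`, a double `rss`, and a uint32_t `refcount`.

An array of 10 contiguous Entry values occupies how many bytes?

0..2  prio  (2B, 2-aligned)
2..3  cpu  (1B, 1-aligned)
3..8  -- padding (5B)
8..16  start_time  (8B, 8-aligned)
16..72  gid  (56B, 8-aligned)
72..74  uid  (2B, 2-aligned)
74..75  state  (1B, 1-aligned)
75..86  lock  (11B, 1-aligned)
86..88  -- padding (2B)
88..96  rss  (8B, 8-aligned)
96..100  refcount  (4B, 4-aligned)
100..104  -- tail padding (4B)
sizeof = 104, alignof = 8
array of 10: 10 × 104 = 1040

1040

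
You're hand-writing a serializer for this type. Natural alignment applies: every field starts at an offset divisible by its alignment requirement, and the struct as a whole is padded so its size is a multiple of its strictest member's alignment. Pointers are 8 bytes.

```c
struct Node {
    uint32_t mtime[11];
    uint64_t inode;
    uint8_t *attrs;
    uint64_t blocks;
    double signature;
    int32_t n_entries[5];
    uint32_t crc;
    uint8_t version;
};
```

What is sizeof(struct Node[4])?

mtime at 0 (size 44, align 4) → ends 44
pad 4 to align 8 for inode
inode at 48 (size 8, align 8) → ends 56
attrs at 56 (size 8, align 8) → ends 64
blocks at 64 (size 8, align 8) → ends 72
signature at 72 (size 8, align 8) → ends 80
n_entries at 80 (size 20, align 4) → ends 100
crc at 100 (size 4, align 4) → ends 104
version at 104 (size 1, align 1) → ends 105
tail pad 7 to reach multiple of 8
total 112 bytes, alignment 8
array of 4: 4 × 112 = 448

448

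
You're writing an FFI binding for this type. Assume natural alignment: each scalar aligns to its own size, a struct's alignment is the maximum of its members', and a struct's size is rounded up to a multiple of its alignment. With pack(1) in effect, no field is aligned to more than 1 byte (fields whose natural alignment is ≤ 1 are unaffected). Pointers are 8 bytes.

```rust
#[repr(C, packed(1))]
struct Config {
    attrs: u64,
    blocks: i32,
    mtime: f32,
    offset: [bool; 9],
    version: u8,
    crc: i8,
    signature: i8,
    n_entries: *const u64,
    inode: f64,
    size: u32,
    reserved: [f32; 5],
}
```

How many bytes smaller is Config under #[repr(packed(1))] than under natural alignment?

natural layout:
  @0: attrs [8B, align 8] → 8
  @8: blocks [4B, align 4] → 12
  @12: mtime [4B, align 4] → 16
  @16: offset [9B, align 1] → 25
  @25: version [1B, align 1] → 26
  @26: crc [1B, align 1] → 27
  @27: signature [1B, align 1] → 28
  +4 pad (align 8)
  @32: n_entries [8B, align 8] → 40
  @40: inode [8B, align 8] → 48
  @48: size [4B, align 4] → 52
  @52: reserved [20B, align 4] → 72
  size 72, align 8
packed(1) layout:
  @0: attrs [8B, align 1] → 8
  @8: blocks [4B, align 1] → 12
  @12: mtime [4B, align 1] → 16
  @16: offset [9B, align 1] → 25
  @25: version [1B, align 1] → 26
  @26: crc [1B, align 1] → 27
  @27: signature [1B, align 1] → 28
  @28: n_entries [8B, align 1] → 36
  @36: inode [8B, align 1] → 44
  @44: size [4B, align 1] → 48
  @48: reserved [20B, align 1] → 68
  size 68, align 1
72 − 68 = 4

4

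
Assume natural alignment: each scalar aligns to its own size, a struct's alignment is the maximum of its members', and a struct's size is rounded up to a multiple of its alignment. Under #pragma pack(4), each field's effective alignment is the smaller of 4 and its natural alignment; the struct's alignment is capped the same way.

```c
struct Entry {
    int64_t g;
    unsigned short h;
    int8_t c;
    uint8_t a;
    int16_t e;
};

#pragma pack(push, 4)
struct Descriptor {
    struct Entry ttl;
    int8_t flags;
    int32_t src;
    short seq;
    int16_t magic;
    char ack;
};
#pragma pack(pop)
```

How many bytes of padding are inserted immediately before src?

3

Entry: g at 0 (size 8, align 8) → ends 8; h at 8 (size 2, align 2) → ends 10; c at 10 (size 1, align 1) → ends 11; a at 11 (size 1, align 1) → ends 12; e at 12 (size 2, align 2) → ends 14; tail pad 2 to reach multiple of 8; total 16 bytes, alignment 8
ttl at 0 (size 16, align 4) → ends 16
flags at 16 (size 1, align 1) → ends 17
pad 3 to align 4 for src
src at 20 (size 4, align 4) → ends 24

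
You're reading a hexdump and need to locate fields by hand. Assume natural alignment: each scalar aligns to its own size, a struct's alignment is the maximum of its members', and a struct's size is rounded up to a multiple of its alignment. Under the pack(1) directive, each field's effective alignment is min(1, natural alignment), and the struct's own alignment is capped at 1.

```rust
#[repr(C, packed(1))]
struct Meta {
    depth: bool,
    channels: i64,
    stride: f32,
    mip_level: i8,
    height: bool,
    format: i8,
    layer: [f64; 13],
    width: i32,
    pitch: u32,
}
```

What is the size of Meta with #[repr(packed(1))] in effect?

128

0..1  depth  (1B, 1-aligned)
1..9  channels  (8B, 1-aligned)
9..13  stride  (4B, 1-aligned)
13..14  mip_level  (1B, 1-aligned)
14..15  height  (1B, 1-aligned)
15..16  format  (1B, 1-aligned)
16..120  layer  (104B, 1-aligned)
120..124  width  (4B, 1-aligned)
124..128  pitch  (4B, 1-aligned)
sizeof = 128, alignof = 1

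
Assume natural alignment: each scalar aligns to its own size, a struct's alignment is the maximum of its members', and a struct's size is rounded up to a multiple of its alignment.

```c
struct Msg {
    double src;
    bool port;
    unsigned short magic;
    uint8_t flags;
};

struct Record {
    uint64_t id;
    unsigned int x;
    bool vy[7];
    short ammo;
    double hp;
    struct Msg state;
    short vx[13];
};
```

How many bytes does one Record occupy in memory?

Msg: @0: src [8B, align 8] → 8; @8: port [1B, align 1] → 9; +1 pad (align 2); @10: magic [2B, align 2] → 12; @12: flags [1B, align 1] → 13; +3 tail pad (align 8); size 16, align 8
@0: id [8B, align 8] → 8
@8: x [4B, align 4] → 12
@12: vy [7B, align 1] → 19
+1 pad (align 2)
@20: ammo [2B, align 2] → 22
+2 pad (align 8)
@24: hp [8B, align 8] → 32
@32: state [16B, align 8] → 48
@48: vx [26B, align 2] → 74
+6 tail pad (align 8)
size 80, align 8

80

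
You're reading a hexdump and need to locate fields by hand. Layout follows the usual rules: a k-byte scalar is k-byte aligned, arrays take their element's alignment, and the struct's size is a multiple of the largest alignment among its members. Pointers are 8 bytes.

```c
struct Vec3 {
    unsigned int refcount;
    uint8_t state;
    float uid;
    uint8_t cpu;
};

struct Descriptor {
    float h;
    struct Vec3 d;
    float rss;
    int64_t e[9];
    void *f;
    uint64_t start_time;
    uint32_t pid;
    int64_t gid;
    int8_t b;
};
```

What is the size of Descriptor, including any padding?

Vec3: @0: refcount [4B, align 4] → 4; @4: state [1B, align 1] → 5; +3 pad (align 4); @8: uid [4B, align 4] → 12; @12: cpu [1B, align 1] → 13; +3 tail pad (align 4); size 16, align 4
@0: h [4B, align 4] → 4
@4: d [16B, align 4] → 20
@20: rss [4B, align 4] → 24
@24: e [72B, align 8] → 96
@96: f [8B, align 8] → 104
@104: start_time [8B, align 8] → 112
@112: pid [4B, align 4] → 116
+4 pad (align 8)
@120: gid [8B, align 8] → 128
@128: b [1B, align 1] → 129
+7 tail pad (align 8)
size 136, align 8

136 bytes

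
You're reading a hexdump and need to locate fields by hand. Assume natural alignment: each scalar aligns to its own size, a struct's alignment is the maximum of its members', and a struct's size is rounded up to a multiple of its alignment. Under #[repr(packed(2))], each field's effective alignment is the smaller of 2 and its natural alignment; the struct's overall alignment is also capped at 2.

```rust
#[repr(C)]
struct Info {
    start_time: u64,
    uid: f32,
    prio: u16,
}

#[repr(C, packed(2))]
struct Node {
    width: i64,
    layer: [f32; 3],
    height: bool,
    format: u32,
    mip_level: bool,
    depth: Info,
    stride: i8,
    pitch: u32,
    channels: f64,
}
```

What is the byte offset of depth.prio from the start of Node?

40

Info: @0: start_time [8B, align 8] → 8; @8: uid [4B, align 4] → 12; @12: prio [2B, align 2] → 14; +2 tail pad (align 8); size 16, align 8
@0: width [8B, align 2] → 8
@8: layer [12B, align 2] → 20
@20: height [1B, align 1] → 21
+1 pad (align 2)
@22: format [4B, align 2] → 26
@26: mip_level [1B, align 1] → 27
+1 pad (align 2)
@28: depth [16B, align 2] → 44
within Info: prio at 12
28 + 12 = 40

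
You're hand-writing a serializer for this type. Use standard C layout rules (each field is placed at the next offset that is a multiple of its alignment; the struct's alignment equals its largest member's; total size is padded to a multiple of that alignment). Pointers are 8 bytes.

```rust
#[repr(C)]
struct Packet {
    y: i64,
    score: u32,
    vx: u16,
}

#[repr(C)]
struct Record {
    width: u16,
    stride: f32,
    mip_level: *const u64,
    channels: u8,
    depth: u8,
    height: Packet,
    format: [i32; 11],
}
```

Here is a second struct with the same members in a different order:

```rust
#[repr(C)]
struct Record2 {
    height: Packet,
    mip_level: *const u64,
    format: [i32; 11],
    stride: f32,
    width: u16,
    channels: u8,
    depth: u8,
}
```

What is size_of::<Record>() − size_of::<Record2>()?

8

Packet: 0..8  y  (8B, 8-aligned); 8..12  score  (4B, 4-aligned); 12..14  vx  (2B, 2-aligned); 14..16  -- tail padding (2B); sizeof = 16, alignof = 8
0..2  width  (2B, 2-aligned)
2..4  -- padding (2B)
4..8  stride  (4B, 4-aligned)
8..16  mip_level  (8B, 8-aligned)
16..17  channels  (1B, 1-aligned)
17..18  depth  (1B, 1-aligned)
18..24  -- padding (6B)
24..40  height  (16B, 8-aligned)
40..84  format  (44B, 4-aligned)
84..88  -- tail padding (4B)
sizeof = 88, alignof = 8
— Record2 —
0..16  height  (16B, 8-aligned)
16..24  mip_level  (8B, 8-aligned)
24..68  format  (44B, 4-aligned)
68..72  stride  (4B, 4-aligned)
72..74  width  (2B, 2-aligned)
74..75  channels  (1B, 1-aligned)
75..76  depth  (1B, 1-aligned)
76..80  -- tail padding (4B)
sizeof = 80, alignof = 8
88 − 80 = 8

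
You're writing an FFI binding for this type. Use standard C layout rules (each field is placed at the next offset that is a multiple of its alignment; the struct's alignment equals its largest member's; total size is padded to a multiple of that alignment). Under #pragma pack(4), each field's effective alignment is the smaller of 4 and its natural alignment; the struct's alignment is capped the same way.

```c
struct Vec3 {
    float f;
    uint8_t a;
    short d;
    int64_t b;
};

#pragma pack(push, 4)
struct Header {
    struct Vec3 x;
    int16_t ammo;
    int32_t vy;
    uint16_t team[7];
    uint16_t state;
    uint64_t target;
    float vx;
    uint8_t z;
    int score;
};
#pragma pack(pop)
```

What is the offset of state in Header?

38

Vec3: f at 0 (size 4, align 4) → ends 4; a at 4 (size 1, align 1) → ends 5; pad 1 to align 2 for d; d at 6 (size 2, align 2) → ends 8; b at 8 (size 8, align 8) → ends 16; total 16 bytes, alignment 8
x at 0 (size 16, align 4) → ends 16
ammo at 16 (size 2, align 2) → ends 18
pad 2 to align 4 for vy
vy at 20 (size 4, align 4) → ends 24
team at 24 (size 14, align 2) → ends 38
state at 38 (size 2, align 2) → ends 40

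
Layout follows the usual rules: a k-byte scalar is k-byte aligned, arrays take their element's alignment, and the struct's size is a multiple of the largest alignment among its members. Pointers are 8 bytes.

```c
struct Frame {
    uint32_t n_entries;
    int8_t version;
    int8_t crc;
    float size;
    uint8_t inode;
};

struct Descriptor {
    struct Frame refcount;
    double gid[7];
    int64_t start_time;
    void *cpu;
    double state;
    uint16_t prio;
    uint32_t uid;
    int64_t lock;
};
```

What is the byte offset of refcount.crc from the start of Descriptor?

Frame: n_entries at 0 (size 4, align 4) → ends 4; version at 4 (size 1, align 1) → ends 5; crc at 5 (size 1, align 1) → ends 6; pad 2 to align 4 for size; size at 8 (size 4, align 4) → ends 12; inode at 12 (size 1, align 1) → ends 13; tail pad 3 to reach multiple of 4; total 16 bytes, alignment 4
refcount at 0 (size 16, align 4) → ends 16
within Frame: crc at 5
0 + 5 = 5

5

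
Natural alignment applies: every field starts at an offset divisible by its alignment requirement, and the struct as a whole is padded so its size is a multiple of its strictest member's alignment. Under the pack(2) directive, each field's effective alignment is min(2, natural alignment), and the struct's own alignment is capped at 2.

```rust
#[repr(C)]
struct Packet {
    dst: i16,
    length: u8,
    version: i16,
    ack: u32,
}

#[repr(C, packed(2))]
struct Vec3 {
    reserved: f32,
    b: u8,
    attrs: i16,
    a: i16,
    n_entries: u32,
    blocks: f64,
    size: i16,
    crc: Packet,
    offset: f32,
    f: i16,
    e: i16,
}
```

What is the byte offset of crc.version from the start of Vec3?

Packet: dst at 0 (size 2, align 2) → ends 2; length at 2 (size 1, align 1) → ends 3; pad 1 to align 2 for version; version at 4 (size 2, align 2) → ends 6; pad 2 to align 4 for ack; ack at 8 (size 4, align 4) → ends 12; total 12 bytes, alignment 4
reserved at 0 (size 4, align 2) → ends 4
b at 4 (size 1, align 1) → ends 5
pad 1 to align 2 for attrs
attrs at 6 (size 2, align 2) → ends 8
a at 8 (size 2, align 2) → ends 10
n_entries at 10 (size 4, align 2) → ends 14
blocks at 14 (size 8, align 2) → ends 22
size at 22 (size 2, align 2) → ends 24
crc at 24 (size 12, align 2) → ends 36
within Packet: version at 4
24 + 4 = 28

28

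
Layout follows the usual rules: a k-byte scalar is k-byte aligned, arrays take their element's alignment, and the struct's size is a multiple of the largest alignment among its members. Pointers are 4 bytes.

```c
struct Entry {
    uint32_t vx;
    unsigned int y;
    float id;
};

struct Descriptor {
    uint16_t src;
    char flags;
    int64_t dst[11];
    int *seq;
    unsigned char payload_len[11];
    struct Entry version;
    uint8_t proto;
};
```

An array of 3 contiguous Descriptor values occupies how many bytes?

384

Entry: 0..4  vx  (4B, 4-aligned); 4..8  y  (4B, 4-aligned); 8..12  id  (4B, 4-aligned); sizeof = 12, alignof = 4
0..2  src  (2B, 2-aligned)
2..3  flags  (1B, 1-aligned)
3..8  -- padding (5B)
8..96  dst  (88B, 8-aligned)
96..100  seq  (4B, 4-aligned)
100..111  payload_len  (11B, 1-aligned)
111..112  -- padding (1B)
112..124  version  (12B, 4-aligned)
124..125  proto  (1B, 1-aligned)
125..128  -- tail padding (3B)
sizeof = 128, alignof = 8
array of 3: 3 × 128 = 384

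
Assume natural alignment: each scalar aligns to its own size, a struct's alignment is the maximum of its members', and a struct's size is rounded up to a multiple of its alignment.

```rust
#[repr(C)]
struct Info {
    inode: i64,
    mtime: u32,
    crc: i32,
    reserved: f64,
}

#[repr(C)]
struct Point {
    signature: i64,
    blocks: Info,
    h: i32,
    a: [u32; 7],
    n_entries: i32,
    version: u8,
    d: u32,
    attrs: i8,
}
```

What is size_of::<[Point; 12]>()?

Info: 0..8  inode  (8B, 8-aligned); 8..12  mtime  (4B, 4-aligned); 12..16  crc  (4B, 4-aligned); 16..24  reserved  (8B, 8-aligned); sizeof = 24, alignof = 8
0..8  signature  (8B, 8-aligned)
8..32  blocks  (24B, 8-aligned)
32..36  h  (4B, 4-aligned)
36..64  a  (28B, 4-aligned)
64..68  n_entries  (4B, 4-aligned)
68..69  version  (1B, 1-aligned)
69..72  -- padding (3B)
72..76  d  (4B, 4-aligned)
76..77  attrs  (1B, 1-aligned)
77..80  -- tail padding (3B)
sizeof = 80, alignof = 8
array of 12: 12 × 80 = 960

960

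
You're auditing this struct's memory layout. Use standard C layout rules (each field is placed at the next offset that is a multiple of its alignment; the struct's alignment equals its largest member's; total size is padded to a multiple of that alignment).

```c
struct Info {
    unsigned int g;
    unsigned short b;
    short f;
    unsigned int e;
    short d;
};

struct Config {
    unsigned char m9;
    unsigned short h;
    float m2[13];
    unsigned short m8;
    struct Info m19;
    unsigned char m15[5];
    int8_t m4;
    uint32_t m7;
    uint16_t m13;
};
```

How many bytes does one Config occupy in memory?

92

Info: 0..4  g  (4B, 4-aligned); 4..6  b  (2B, 2-aligned); 6..8  f  (2B, 2-aligned); 8..12  e  (4B, 4-aligned); 12..14  d  (2B, 2-aligned); 14..16  -- tail padding (2B); sizeof = 16, alignof = 4
0..1  m9  (1B, 1-aligned)
1..2  -- padding (1B)
2..4  h  (2B, 2-aligned)
4..56  m2  (52B, 4-aligned)
56..58  m8  (2B, 2-aligned)
58..60  -- padding (2B)
60..76  m19  (16B, 4-aligned)
76..81  m15  (5B, 1-aligned)
81..82  m4  (1B, 1-aligned)
82..84  -- padding (2B)
84..88  m7  (4B, 4-aligned)
88..90  m13  (2B, 2-aligned)
90..92  -- tail padding (2B)
sizeof = 92, alignof = 4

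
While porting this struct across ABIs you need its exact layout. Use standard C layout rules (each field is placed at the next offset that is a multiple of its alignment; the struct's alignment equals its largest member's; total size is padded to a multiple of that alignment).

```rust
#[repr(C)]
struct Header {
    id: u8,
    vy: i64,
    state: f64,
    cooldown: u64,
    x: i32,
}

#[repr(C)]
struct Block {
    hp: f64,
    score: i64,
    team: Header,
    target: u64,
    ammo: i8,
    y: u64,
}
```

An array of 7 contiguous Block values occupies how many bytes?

560

Header: 0..1  id  (1B, 1-aligned); 1..8  -- padding (7B); 8..16  vy  (8B, 8-aligned); 16..24  state  (8B, 8-aligned); 24..32  cooldown  (8B, 8-aligned); 32..36  x  (4B, 4-aligned); 36..40  -- tail padding (4B); sizeof = 40, alignof = 8
0..8  hp  (8B, 8-aligned)
8..16  score  (8B, 8-aligned)
16..56  team  (40B, 8-aligned)
56..64  target  (8B, 8-aligned)
64..65  ammo  (1B, 1-aligned)
65..72  -- padding (7B)
72..80  y  (8B, 8-aligned)
sizeof = 80, alignof = 8
array of 7: 7 × 80 = 560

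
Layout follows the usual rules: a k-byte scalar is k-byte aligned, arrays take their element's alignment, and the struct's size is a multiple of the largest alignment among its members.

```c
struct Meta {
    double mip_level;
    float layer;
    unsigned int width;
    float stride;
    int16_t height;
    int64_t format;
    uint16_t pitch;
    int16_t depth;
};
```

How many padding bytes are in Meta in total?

0..8  mip_level  (8B, 8-aligned)
8..12  layer  (4B, 4-aligned)
12..16  width  (4B, 4-aligned)
16..20  stride  (4B, 4-aligned)
20..22  height  (2B, 2-aligned)
22..24  -- padding (2B)
24..32  format  (8B, 8-aligned)
32..34  pitch  (2B, 2-aligned)
34..36  depth  (2B, 2-aligned)
36..40  -- tail padding (4B)
sizeof = 40, alignof = 8
data bytes 34, size 40 → padding 6

6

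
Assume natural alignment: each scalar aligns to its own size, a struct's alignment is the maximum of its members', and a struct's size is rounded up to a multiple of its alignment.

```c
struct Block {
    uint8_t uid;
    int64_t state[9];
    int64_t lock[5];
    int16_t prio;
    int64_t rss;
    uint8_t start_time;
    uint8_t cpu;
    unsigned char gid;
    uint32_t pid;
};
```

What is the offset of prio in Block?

120

@0: uid [1B, align 1] → 1
+7 pad (align 8)
@8: state [72B, align 8] → 80
@80: lock [40B, align 8] → 120
@120: prio [2B, align 2] → 122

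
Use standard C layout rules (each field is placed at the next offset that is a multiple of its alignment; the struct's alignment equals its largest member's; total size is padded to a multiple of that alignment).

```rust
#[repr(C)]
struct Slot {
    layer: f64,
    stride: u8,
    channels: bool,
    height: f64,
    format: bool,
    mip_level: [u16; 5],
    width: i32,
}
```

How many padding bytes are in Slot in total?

7

layer at 0 (size 8, align 8) → ends 8
stride at 8 (size 1, align 1) → ends 9
channels at 9 (size 1, align 1) → ends 10
pad 6 to align 8 for height
height at 16 (size 8, align 8) → ends 24
format at 24 (size 1, align 1) → ends 25
pad 1 to align 2 for mip_level
mip_level at 26 (size 10, align 2) → ends 36
width at 36 (size 4, align 4) → ends 40
total 40 bytes, alignment 8
data bytes 33, size 40 → padding 7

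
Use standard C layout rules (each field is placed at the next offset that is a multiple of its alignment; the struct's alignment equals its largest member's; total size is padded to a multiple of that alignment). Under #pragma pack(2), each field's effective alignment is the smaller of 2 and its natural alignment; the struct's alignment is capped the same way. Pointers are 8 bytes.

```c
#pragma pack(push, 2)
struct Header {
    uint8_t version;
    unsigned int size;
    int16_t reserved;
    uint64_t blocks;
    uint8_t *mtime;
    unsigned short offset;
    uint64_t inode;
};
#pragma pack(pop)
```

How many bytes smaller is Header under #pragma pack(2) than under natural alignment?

natural layout:
  @0: version [1B, align 1] → 1
  +3 pad (align 4)
  @4: size [4B, align 4] → 8
  @8: reserved [2B, align 2] → 10
  +6 pad (align 8)
  @16: blocks [8B, align 8] → 24
  @24: mtime [8B, align 8] → 32
  @32: offset [2B, align 2] → 34
  +6 pad (align 8)
  @40: inode [8B, align 8] → 48
  size 48, align 8
packed(2) layout:
  @0: version [1B, align 1] → 1
  +1 pad (align 2)
  @2: size [4B, align 2] → 6
  @6: reserved [2B, align 2] → 8
  @8: blocks [8B, align 2] → 16
  @16: mtime [8B, align 2] → 24
  @24: offset [2B, align 2] → 26
  @26: inode [8B, align 2] → 34
  size 34, align 2
48 − 34 = 14

14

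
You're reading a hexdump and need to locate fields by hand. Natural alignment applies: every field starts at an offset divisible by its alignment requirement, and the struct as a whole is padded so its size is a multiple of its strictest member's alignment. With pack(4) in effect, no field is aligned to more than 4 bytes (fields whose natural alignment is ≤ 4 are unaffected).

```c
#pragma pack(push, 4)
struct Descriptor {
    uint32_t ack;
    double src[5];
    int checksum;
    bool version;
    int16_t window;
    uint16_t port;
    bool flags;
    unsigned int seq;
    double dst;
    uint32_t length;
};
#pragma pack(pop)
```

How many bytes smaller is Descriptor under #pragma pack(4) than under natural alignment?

natural layout:
  ack at 0 (size 4, align 4) → ends 4
  pad 4 to align 8 for src
  src at 8 (size 40, align 8) → ends 48
  checksum at 48 (size 4, align 4) → ends 52
  version at 52 (size 1, align 1) → ends 53
  pad 1 to align 2 for window
  window at 54 (size 2, align 2) → ends 56
  port at 56 (size 2, align 2) → ends 58
  flags at 58 (size 1, align 1) → ends 59
  pad 1 to align 4 for seq
  seq at 60 (size 4, align 4) → ends 64
  dst at 64 (size 8, align 8) → ends 72
  length at 72 (size 4, align 4) → ends 76
  tail pad 4 to reach multiple of 8
  total 80 bytes, alignment 8
packed(4) layout:
  ack at 0 (size 4, align 4) → ends 4
  src at 4 (size 40, align 4) → ends 44
  checksum at 44 (size 4, align 4) → ends 48
  version at 48 (size 1, align 1) → ends 49
  pad 1 to align 2 for window
  window at 50 (size 2, align 2) → ends 52
  port at 52 (size 2, align 2) → ends 54
  flags at 54 (size 1, align 1) → ends 55
  pad 1 to align 4 for seq
  seq at 56 (size 4, align 4) → ends 60
  dst at 60 (size 8, align 4) → ends 68
  length at 68 (size 4, align 4) → ends 72
  total 72 bytes, alignment 4
80 − 72 = 8

8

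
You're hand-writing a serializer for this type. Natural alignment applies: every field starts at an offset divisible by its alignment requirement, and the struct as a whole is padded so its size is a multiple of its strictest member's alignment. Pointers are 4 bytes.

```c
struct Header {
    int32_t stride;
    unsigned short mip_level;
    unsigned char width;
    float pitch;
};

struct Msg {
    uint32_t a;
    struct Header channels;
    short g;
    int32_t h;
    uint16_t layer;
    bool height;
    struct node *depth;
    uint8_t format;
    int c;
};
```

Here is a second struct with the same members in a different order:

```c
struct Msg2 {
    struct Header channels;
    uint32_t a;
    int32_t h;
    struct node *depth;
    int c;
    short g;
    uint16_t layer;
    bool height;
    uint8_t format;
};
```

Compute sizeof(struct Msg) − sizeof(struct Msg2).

4

Header: @0: stride [4B, align 4] → 4; @4: mip_level [2B, align 2] → 6; @6: width [1B, align 1] → 7; +1 pad (align 4); @8: pitch [4B, align 4] → 12; size 12, align 4
@0: a [4B, align 4] → 4
@4: channels [12B, align 4] → 16
@16: g [2B, align 2] → 18
+2 pad (align 4)
@20: h [4B, align 4] → 24
@24: layer [2B, align 2] → 26
@26: height [1B, align 1] → 27
+1 pad (align 4)
@28: depth [4B, align 4] → 32
@32: format [1B, align 1] → 33
+3 pad (align 4)
@36: c [4B, align 4] → 40
size 40, align 4
— Msg2 —
@0: channels [12B, align 4] → 12
@12: a [4B, align 4] → 16
@16: h [4B, align 4] → 20
@20: depth [4B, align 4] → 24
@24: c [4B, align 4] → 28
@28: g [2B, align 2] → 30
@30: layer [2B, align 2] → 32
@32: height [1B, align 1] → 33
@33: format [1B, align 1] → 34
+2 tail pad (align 4)
size 36, align 4
40 − 36 = 4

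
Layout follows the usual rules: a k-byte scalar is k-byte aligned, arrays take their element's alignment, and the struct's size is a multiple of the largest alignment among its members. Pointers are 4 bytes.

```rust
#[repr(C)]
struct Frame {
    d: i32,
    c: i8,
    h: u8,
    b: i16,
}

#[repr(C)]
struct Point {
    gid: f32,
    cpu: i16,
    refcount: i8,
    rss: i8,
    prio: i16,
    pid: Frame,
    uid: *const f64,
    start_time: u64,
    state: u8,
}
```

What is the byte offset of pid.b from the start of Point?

Frame: d at 0 (size 4, align 4) → ends 4; c at 4 (size 1, align 1) → ends 5; h at 5 (size 1, align 1) → ends 6; b at 6 (size 2, align 2) → ends 8; total 8 bytes, alignment 4
gid at 0 (size 4, align 4) → ends 4
cpu at 4 (size 2, align 2) → ends 6
refcount at 6 (size 1, align 1) → ends 7
rss at 7 (size 1, align 1) → ends 8
prio at 8 (size 2, align 2) → ends 10
pad 2 to align 4 for pid
pid at 12 (size 8, align 4) → ends 20
within Frame: b at 6
12 + 6 = 18

18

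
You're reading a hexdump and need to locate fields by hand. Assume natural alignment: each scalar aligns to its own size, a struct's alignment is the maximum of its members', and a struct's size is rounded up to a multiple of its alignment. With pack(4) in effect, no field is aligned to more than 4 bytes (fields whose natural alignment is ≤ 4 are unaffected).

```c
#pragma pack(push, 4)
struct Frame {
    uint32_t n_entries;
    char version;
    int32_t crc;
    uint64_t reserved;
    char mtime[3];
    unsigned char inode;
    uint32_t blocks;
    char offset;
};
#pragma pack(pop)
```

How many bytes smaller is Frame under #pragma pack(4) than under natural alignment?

8

natural layout:
  n_entries at 0 (size 4, align 4) → ends 4
  version at 4 (size 1, align 1) → ends 5
  pad 3 to align 4 for crc
  crc at 8 (size 4, align 4) → ends 12
  pad 4 to align 8 for reserved
  reserved at 16 (size 8, align 8) → ends 24
  mtime at 24 (size 3, align 1) → ends 27
  inode at 27 (size 1, align 1) → ends 28
  blocks at 28 (size 4, align 4) → ends 32
  offset at 32 (size 1, align 1) → ends 33
  tail pad 7 to reach multiple of 8
  total 40 bytes, alignment 8
packed(4) layout:
  n_entries at 0 (size 4, align 4) → ends 4
  version at 4 (size 1, align 1) → ends 5
  pad 3 to align 4 for crc
  crc at 8 (size 4, align 4) → ends 12
  reserved at 12 (size 8, align 4) → ends 20
  mtime at 20 (size 3, align 1) → ends 23
  inode at 23 (size 1, align 1) → ends 24
  blocks at 24 (size 4, align 4) → ends 28
  offset at 28 (size 1, align 1) → ends 29
  tail pad 3 to reach multiple of 4
  total 32 bytes, alignment 4
40 − 32 = 8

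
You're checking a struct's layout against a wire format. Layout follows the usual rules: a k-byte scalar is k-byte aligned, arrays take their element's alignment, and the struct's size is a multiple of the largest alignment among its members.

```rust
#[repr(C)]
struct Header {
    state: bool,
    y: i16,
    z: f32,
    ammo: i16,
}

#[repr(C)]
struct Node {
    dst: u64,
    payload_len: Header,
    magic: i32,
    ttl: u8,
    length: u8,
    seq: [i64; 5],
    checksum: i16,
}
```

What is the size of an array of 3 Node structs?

240

Header: @0: state [1B, align 1] → 1; +1 pad (align 2); @2: y [2B, align 2] → 4; @4: z [4B, align 4] → 8; @8: ammo [2B, align 2] → 10; +2 tail pad (align 4); size 12, align 4
@0: dst [8B, align 8] → 8
@8: payload_len [12B, align 4] → 20
@20: magic [4B, align 4] → 24
@24: ttl [1B, align 1] → 25
@25: length [1B, align 1] → 26
+6 pad (align 8)
@32: seq [40B, align 8] → 72
@72: checksum [2B, align 2] → 74
+6 tail pad (align 8)
size 80, align 8
array of 3: 3 × 80 = 240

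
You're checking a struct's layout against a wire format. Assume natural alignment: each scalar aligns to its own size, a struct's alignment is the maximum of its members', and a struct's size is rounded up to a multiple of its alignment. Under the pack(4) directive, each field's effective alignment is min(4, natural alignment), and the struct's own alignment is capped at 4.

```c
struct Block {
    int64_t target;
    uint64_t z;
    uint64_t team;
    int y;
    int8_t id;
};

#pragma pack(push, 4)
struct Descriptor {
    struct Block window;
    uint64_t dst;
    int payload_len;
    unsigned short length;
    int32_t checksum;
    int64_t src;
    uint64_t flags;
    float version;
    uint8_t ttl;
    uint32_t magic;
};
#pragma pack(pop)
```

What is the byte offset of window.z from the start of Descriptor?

8

Block: @0: target [8B, align 8] → 8; @8: z [8B, align 8] → 16; @16: team [8B, align 8] → 24; @24: y [4B, align 4] → 28; @28: id [1B, align 1] → 29; +3 tail pad (align 8); size 32, align 8
@0: window [32B, align 4] → 32
within Block: z at 8
0 + 8 = 8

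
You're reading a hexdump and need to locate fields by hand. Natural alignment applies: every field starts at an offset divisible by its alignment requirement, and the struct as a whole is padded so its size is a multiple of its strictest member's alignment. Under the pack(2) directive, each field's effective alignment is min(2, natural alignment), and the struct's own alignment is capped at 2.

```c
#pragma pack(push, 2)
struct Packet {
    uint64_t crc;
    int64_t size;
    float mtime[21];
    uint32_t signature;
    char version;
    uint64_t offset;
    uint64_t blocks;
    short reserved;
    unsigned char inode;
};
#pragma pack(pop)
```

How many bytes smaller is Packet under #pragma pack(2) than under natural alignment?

natural layout:
  0..8  crc  (8B, 8-aligned)
  8..16  size  (8B, 8-aligned)
  16..100  mtime  (84B, 4-aligned)
  100..104  signature  (4B, 4-aligned)
  104..105  version  (1B, 1-aligned)
  105..112  -- padding (7B)
  112..120  offset  (8B, 8-aligned)
  120..128  blocks  (8B, 8-aligned)
  128..130  reserved  (2B, 2-aligned)
  130..131  inode  (1B, 1-aligned)
  131..136  -- tail padding (5B)
  sizeof = 136, alignof = 8
packed(2) layout:
  0..8  crc  (8B, 2-aligned)
  8..16  size  (8B, 2-aligned)
  16..100  mtime  (84B, 2-aligned)
  100..104  signature  (4B, 2-aligned)
  104..105  version  (1B, 1-aligned)
  105..106  -- padding (1B)
  106..114  offset  (8B, 2-aligned)
  114..122  blocks  (8B, 2-aligned)
  122..124  reserved  (2B, 2-aligned)
  124..125  inode  (1B, 1-aligned)
  125..126  -- tail padding (1B)
  sizeof = 126, alignof = 2
136 − 126 = 10

10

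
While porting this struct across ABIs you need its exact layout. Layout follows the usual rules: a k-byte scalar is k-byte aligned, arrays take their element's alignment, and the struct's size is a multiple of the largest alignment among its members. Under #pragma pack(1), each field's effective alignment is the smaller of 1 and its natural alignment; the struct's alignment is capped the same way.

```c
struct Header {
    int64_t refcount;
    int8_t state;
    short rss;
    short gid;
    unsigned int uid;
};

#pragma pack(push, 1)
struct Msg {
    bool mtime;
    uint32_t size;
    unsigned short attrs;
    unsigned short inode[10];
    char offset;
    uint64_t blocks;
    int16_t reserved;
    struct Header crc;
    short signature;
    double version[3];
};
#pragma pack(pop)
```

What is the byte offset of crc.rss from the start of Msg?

Header: @0: refcount [8B, align 8] → 8; @8: state [1B, align 1] → 9; +1 pad (align 2); @10: rss [2B, align 2] → 12; @12: gid [2B, align 2] → 14; +2 pad (align 4); @16: uid [4B, align 4] → 20; +4 tail pad (align 8); size 24, align 8
@0: mtime [1B, align 1] → 1
@1: size [4B, align 1] → 5
@5: attrs [2B, align 1] → 7
@7: inode [20B, align 1] → 27
@27: offset [1B, align 1] → 28
@28: blocks [8B, align 1] → 36
@36: reserved [2B, align 1] → 38
@38: crc [24B, align 1] → 62
within Header: rss at 10
38 + 10 = 48

48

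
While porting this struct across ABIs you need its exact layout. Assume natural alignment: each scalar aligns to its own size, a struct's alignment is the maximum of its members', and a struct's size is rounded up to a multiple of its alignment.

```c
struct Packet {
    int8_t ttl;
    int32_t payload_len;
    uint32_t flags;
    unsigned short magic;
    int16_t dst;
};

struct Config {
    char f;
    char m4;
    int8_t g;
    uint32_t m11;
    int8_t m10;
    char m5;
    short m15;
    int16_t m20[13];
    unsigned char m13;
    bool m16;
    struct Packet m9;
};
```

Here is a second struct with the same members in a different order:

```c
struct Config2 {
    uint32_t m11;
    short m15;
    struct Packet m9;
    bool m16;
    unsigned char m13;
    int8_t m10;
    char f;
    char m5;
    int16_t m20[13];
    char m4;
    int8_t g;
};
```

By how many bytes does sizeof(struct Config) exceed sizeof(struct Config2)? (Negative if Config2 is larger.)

-4

Packet: 0..1  ttl  (1B, 1-aligned); 1..4  -- padding (3B); 4..8  payload_len  (4B, 4-aligned); 8..12  flags  (4B, 4-aligned); 12..14  magic  (2B, 2-aligned); 14..16  dst  (2B, 2-aligned); sizeof = 16, alignof = 4
0..1  f  (1B, 1-aligned)
1..2  m4  (1B, 1-aligned)
2..3  g  (1B, 1-aligned)
3..4  -- padding (1B)
4..8  m11  (4B, 4-aligned)
8..9  m10  (1B, 1-aligned)
9..10  m5  (1B, 1-aligned)
10..12  m15  (2B, 2-aligned)
12..38  m20  (26B, 2-aligned)
38..39  m13  (1B, 1-aligned)
39..40  m16  (1B, 1-aligned)
40..56  m9  (16B, 4-aligned)
sizeof = 56, alignof = 4
— Config2 —
0..4  m11  (4B, 4-aligned)
4..6  m15  (2B, 2-aligned)
6..8  -- padding (2B)
8..24  m9  (16B, 4-aligned)
24..25  m16  (1B, 1-aligned)
25..26  m13  (1B, 1-aligned)
26..27  m10  (1B, 1-aligned)
27..28  f  (1B, 1-aligned)
28..29  m5  (1B, 1-aligned)
29..30  -- padding (1B)
30..56  m20  (26B, 2-aligned)
56..57  m4  (1B, 1-aligned)
57..58  g  (1B, 1-aligned)
58..60  -- tail padding (2B)
sizeof = 60, alignof = 4
56 − 60 = -4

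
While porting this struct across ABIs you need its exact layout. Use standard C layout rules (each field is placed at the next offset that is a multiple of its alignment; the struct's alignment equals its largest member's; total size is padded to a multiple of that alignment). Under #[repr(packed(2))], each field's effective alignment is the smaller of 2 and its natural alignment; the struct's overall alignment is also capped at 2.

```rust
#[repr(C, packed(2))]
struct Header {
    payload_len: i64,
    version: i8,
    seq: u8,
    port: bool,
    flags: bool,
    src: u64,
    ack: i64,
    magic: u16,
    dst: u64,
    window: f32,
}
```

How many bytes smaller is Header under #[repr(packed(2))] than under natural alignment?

14

natural layout:
  payload_len at 0 (size 8, align 8) → ends 8
  version at 8 (size 1, align 1) → ends 9
  seq at 9 (size 1, align 1) → ends 10
  port at 10 (size 1, align 1) → ends 11
  flags at 11 (size 1, align 1) → ends 12
  pad 4 to align 8 for src
  src at 16 (size 8, align 8) → ends 24
  ack at 24 (size 8, align 8) → ends 32
  magic at 32 (size 2, align 2) → ends 34
  pad 6 to align 8 for dst
  dst at 40 (size 8, align 8) → ends 48
  window at 48 (size 4, align 4) → ends 52
  tail pad 4 to reach multiple of 8
  total 56 bytes, alignment 8
packed(2) layout:
  payload_len at 0 (size 8, align 2) → ends 8
  version at 8 (size 1, align 1) → ends 9
  seq at 9 (size 1, align 1) → ends 10
  port at 10 (size 1, align 1) → ends 11
  flags at 11 (size 1, align 1) → ends 12
  src at 12 (size 8, align 2) → ends 20
  ack at 20 (size 8, align 2) → ends 28
  magic at 28 (size 2, align 2) → ends 30
  dst at 30 (size 8, align 2) → ends 38
  window at 38 (size 4, align 2) → ends 42
  total 42 bytes, alignment 2
56 − 42 = 14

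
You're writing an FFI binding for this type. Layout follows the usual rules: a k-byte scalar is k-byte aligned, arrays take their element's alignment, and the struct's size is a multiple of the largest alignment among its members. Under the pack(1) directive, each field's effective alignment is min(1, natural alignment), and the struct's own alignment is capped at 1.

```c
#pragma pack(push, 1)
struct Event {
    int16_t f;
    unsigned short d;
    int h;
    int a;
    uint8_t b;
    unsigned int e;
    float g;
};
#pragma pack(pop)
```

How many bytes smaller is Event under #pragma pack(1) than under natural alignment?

3

natural layout:
  0..2  f  (2B, 2-aligned)
  2..4  d  (2B, 2-aligned)
  4..8  h  (4B, 4-aligned)
  8..12  a  (4B, 4-aligned)
  12..13  b  (1B, 1-aligned)
  13..16  -- padding (3B)
  16..20  e  (4B, 4-aligned)
  20..24  g  (4B, 4-aligned)
  sizeof = 24, alignof = 4
packed(1) layout:
  0..2  f  (2B, 1-aligned)
  2..4  d  (2B, 1-aligned)
  4..8  h  (4B, 1-aligned)
  8..12  a  (4B, 1-aligned)
  12..13  b  (1B, 1-aligned)
  13..17  e  (4B, 1-aligned)
  17..21  g  (4B, 1-aligned)
  sizeof = 21, alignof = 1
24 − 21 = 3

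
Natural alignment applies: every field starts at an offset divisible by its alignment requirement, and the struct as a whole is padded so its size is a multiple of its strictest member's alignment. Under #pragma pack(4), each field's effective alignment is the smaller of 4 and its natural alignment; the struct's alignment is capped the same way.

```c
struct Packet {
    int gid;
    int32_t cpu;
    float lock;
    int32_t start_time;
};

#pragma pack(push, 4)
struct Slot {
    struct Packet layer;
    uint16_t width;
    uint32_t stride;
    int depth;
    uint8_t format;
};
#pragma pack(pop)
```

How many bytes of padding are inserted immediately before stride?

Packet: gid at 0 (size 4, align 4) → ends 4; cpu at 4 (size 4, align 4) → ends 8; lock at 8 (size 4, align 4) → ends 12; start_time at 12 (size 4, align 4) → ends 16; total 16 bytes, alignment 4
layer at 0 (size 16, align 4) → ends 16
width at 16 (size 2, align 2) → ends 18
pad 2 to align 4 for stride
stride at 20 (size 4, align 4) → ends 24

2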